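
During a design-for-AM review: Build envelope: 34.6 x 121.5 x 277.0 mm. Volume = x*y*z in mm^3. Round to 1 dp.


V = 34.6 * 121.5 * 277.0 = 1164480.3 mm^3


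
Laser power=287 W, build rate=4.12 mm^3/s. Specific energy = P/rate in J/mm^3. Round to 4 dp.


SE = 287 / 4.12 = 69.6602 J/mm^3


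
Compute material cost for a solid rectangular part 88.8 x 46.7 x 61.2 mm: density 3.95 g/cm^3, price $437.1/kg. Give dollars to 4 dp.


V = 88.8 * 46.7 * 61.2 = 253793.952 mm^3 = 253.793952 cm^3
Mass = 253.793952 * 3.95 / 1000 = 1.00248611 kg
Cost = 1.00248611 * 437.1 = 438.1867 $


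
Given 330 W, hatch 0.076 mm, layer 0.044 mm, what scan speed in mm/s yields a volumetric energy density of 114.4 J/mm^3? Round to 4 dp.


v = 330 / (114.4*0.076*0.044) = 862.6242 mm/s


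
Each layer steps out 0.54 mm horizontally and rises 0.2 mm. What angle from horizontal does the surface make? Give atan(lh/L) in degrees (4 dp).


angle = atan(0.2/0.54) = 20.3231 degrees


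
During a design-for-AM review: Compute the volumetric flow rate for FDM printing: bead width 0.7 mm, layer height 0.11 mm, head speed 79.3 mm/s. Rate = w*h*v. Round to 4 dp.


Rate = 0.7 * 0.11 * 79.3 = 6.1061 mm^3/s


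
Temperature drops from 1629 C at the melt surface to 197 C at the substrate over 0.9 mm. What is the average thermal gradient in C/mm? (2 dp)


G = (1629-197)/0.9 = 1591.11 C/mm


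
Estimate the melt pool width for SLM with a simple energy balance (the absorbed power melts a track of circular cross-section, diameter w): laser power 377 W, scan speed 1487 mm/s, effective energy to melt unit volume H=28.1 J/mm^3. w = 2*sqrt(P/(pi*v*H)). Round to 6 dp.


w = 2*sqrt(377/(pi*1487*28.1)) = 0.107181 mm


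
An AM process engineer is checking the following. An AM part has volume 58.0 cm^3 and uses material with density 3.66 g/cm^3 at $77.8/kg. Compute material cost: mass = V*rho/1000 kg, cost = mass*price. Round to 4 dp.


Mass = 58.0*3.66/1000 = 0.21228 kg
Cost = 0.21228 * 77.8 = 16.5154 $


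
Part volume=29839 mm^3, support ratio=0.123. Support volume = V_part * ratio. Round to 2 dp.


V_support = 29839 * 0.123 = 3670.2 mm^3


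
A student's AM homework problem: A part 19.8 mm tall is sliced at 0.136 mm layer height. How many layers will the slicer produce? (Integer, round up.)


Layers = ceil(19.8/0.136) = 146


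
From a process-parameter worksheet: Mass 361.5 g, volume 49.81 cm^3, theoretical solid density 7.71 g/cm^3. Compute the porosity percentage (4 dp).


rho_part = 361.5 / 49.81 = 7.2575788 g/cm^3
Porosity = (1 - 7.2575788/7.71)*100 = 5.868 %


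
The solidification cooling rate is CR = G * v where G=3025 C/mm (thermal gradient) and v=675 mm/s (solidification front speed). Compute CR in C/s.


CR = 3025 * 675 = 2041875 C/s


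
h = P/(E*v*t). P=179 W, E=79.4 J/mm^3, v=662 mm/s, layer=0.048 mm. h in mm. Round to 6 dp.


h = 179 / (79.4*662*0.048) = 0.070947 mm


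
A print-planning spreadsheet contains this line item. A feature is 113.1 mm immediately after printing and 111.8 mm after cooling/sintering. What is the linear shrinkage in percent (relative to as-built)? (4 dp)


Shrinkage = ((113.1-111.8)/113.1)*100 = 1.1494 %


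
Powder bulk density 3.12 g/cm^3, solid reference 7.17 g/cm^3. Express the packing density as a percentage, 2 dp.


Packing = (3.12/7.17)*100 = 43.51 %


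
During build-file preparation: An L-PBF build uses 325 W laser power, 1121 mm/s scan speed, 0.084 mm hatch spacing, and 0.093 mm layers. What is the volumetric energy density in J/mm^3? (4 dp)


E = 325 / (1121*0.084*0.093) = 37.1121 J/mm^3


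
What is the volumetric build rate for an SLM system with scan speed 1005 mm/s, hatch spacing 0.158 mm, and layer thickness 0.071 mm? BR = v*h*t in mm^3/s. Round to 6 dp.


Rate = 1005 * 0.158 * 0.071 = 11.27409 mm^3/s


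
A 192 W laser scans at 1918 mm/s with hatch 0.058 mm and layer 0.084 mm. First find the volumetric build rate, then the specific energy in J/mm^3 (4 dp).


Build rate = 1918 * 0.058 * 0.084 = 9.344496 mm^3/s
SE = 192 / 9.344496 = 20.5469 J/mm^3


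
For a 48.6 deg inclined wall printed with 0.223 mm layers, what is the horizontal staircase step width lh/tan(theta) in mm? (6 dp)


step = 0.223 / tan(48.6) = 0.196601 mm


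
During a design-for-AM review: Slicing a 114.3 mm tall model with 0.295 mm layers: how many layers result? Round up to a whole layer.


Layers = ceil(114.3/0.295) = 388


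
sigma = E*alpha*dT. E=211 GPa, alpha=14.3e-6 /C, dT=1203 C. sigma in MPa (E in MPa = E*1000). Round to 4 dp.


sigma = 211*1000 * 14.3e-6 * 1203 = 3629.8119 MPa


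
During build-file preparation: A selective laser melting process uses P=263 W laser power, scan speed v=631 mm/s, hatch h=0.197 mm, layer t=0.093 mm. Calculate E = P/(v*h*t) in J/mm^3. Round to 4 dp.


E = 263 / (631*0.197*0.093) = 22.7498 J/mm^3


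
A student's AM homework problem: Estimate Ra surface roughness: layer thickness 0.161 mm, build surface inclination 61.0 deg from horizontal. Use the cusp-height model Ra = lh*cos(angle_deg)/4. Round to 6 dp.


Ra = 0.161 * cos(61.0) / 4 = 0.019514 mm


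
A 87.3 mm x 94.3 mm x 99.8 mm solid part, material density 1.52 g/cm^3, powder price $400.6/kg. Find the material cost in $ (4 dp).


V = 87.3 * 94.3 * 99.8 = 821592.522 mm^3 = 821.592522 cm^3
Mass = 821.592522 * 1.52 / 1000 = 1.24882063 kg
Cost = 1.24882063 * 400.6 = 500.2775 $


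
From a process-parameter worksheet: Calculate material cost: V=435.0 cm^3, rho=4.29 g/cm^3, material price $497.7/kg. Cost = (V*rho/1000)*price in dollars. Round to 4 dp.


Mass = 435.0*4.29/1000 = 1.86615 kg
Cost = 1.86615 * 497.7 = 928.7829 $


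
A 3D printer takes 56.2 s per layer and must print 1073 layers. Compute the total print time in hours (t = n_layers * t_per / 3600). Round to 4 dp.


t = 1073 * 56.2 / 3600 = 16.7507 hrs


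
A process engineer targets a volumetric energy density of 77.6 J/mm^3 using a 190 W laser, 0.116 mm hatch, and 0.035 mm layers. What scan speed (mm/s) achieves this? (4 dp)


v = 190 / (77.6*0.116*0.035) = 603.0674 mm/s


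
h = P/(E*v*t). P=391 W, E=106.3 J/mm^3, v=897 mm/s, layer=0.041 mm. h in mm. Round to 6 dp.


h = 391 / (106.3*897*0.041) = 0.100015 mm


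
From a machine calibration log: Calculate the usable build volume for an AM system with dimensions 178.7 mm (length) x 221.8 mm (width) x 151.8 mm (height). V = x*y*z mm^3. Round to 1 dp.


V = 178.7 * 221.8 * 151.8 = 6016693.2 mm^3


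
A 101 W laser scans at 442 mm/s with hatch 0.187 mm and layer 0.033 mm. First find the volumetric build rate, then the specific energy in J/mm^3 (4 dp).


Build rate = 442 * 0.187 * 0.033 = 2.727582 mm^3/s
SE = 101 / 2.727582 = 37.0291 J/mm^3


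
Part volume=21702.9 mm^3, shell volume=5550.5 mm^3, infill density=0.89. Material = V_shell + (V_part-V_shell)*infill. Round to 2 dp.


V_infill = (21702.9 - 5550.5) * 0.89 = 14375.64
V_total = 5550.5 + 14375.64 = 19926.14 mm^3


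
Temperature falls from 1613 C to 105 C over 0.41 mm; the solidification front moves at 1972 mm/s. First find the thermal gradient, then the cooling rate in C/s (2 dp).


G = (1613-105)/0.41 = 3678.04878049 C/mm
CR = 3678.04878049 * 1972 = 7253112.2 C/s


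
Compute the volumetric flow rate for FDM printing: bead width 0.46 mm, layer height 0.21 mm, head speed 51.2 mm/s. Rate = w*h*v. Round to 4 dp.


Rate = 0.46 * 0.21 * 51.2 = 4.9459 mm^3/s


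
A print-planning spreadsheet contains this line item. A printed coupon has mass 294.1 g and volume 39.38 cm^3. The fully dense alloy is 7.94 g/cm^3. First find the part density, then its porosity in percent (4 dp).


rho_part = 294.1 / 39.38 = 7.468258 g/cm^3
Porosity = (1 - 7.468258/7.94)*100 = 5.9413 %


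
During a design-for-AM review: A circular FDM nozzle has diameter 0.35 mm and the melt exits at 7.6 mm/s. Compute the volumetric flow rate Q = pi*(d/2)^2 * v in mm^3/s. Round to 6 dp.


A = pi*(0.35/2)^2 = 0.09621128 mm^2
Q = 0.09621128 * 7.6 = 0.731206 mm^3/s


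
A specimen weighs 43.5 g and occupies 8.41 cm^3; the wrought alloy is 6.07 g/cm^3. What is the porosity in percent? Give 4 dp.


rho_part = 43.5 / 8.41 = 5.17241379 g/cm^3
Porosity = (1 - 5.17241379/6.07)*100 = 14.7873 %


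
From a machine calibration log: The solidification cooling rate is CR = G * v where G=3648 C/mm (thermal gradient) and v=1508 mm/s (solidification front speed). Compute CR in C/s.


CR = 3648 * 1508 = 5501184 C/s


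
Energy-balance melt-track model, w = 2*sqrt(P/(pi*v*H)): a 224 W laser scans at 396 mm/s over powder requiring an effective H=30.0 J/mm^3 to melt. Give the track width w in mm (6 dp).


w = 2*sqrt(224/(pi*396*30.0)) = 0.154943 mm


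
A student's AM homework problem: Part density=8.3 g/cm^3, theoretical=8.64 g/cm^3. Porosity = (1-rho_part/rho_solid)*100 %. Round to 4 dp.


Porosity = (1-8.3/8.64)*100 = 3.9352 %


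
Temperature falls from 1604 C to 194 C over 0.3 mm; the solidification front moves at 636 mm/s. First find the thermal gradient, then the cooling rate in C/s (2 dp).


G = (1604-194)/0.3 = 4700.0 C/mm
CR = 4700.0 * 636 = 2989200.0 C/s


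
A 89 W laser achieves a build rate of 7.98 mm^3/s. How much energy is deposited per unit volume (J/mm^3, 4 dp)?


SE = 89 / 7.98 = 11.1529 J/mm^3


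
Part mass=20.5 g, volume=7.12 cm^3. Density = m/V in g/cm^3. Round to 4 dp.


rho = 20.5 / 7.12 = 2.8792 g/cm^3


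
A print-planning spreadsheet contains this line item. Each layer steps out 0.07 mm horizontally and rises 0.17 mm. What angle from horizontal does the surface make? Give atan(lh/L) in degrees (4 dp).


angle = atan(0.17/0.07) = 67.6199 degrees


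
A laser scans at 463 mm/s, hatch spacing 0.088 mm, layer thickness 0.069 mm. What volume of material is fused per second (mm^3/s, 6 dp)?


Rate = 463 * 0.088 * 0.069 = 2.811336 mm^3/s


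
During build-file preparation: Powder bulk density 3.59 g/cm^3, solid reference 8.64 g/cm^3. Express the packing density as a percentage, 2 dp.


Packing = (3.59/8.64)*100 = 41.55 %


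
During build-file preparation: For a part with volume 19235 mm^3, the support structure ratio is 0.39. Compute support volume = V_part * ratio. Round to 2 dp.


V_support = 19235 * 0.39 = 7501.65 mm^3


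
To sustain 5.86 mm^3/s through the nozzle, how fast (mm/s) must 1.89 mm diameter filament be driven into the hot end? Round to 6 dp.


A = pi*(1.89/2)^2 = 2.805521
v = 5.86 / 2.805521 = 2.088739 mm/s


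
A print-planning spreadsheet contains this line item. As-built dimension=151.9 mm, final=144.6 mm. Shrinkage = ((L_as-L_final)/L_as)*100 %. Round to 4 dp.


Shrinkage = ((151.9-144.6)/151.9)*100 = 4.8058 %


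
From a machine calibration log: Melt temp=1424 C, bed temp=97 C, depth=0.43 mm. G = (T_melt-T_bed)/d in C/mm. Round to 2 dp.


G = (1424-97)/0.43 = 3086.05 C/mm


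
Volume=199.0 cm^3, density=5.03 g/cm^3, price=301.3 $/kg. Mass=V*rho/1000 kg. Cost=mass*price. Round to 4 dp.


Mass = 199.0*5.03/1000 = 1.00097 kg
Cost = 1.00097 * 301.3 = 301.5923 $


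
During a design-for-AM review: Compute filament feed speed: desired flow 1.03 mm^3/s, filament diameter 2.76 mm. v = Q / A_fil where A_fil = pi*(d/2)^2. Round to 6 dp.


A = pi*(2.76/2)^2 = 5.982849
v = 1.03 / 5.982849 = 0.172159 mm/s


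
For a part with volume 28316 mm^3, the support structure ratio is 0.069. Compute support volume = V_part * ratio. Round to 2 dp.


V_support = 28316 * 0.069 = 1953.8 mm^3


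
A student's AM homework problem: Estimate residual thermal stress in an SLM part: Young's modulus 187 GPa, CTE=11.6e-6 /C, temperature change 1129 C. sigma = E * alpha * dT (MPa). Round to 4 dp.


sigma = 187*1000 * 11.6e-6 * 1129 = 2449.0268 MPa


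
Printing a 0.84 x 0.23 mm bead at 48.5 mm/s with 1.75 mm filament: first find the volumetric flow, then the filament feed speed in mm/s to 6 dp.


Q = 0.84 * 0.23 * 48.5 = 9.3702 mm^3/s
A_fil = pi*(1.75/2)^2 = 2.40528188 mm^2
v_feed = 9.3702 / 2.40528188 = 3.895676 mm/s


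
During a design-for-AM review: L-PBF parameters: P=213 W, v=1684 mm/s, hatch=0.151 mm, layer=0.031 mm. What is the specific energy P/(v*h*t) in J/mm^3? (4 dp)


Build rate = 1684 * 0.151 * 0.031 = 7.882804 mm^3/s
SE = 213 / 7.882804 = 27.0208 J/mm^3


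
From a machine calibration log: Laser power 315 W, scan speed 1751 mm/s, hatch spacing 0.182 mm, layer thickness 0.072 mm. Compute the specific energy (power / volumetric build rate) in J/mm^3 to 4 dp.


Build rate = 1751 * 0.182 * 0.072 = 22.945104 mm^3/s
SE = 315 / 22.945104 = 13.7284 J/mm^3


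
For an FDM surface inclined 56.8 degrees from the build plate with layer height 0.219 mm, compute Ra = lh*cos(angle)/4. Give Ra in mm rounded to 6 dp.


Ra = 0.219 * cos(56.8) / 4 = 0.029979 mm


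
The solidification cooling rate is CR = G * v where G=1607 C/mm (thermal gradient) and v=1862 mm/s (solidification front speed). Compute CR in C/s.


CR = 1607 * 1862 = 2992234 C/s


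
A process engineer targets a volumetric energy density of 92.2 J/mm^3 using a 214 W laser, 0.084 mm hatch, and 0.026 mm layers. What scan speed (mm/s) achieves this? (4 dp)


v = 214 / (92.2*0.084*0.026) = 1062.7478 mm/s


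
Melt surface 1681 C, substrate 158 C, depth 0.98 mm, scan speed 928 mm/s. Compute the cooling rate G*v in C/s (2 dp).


G = (1681-158)/0.98 = 1554.08163265 C/mm
CR = 1554.08163265 * 928 = 1442187.76 C/s


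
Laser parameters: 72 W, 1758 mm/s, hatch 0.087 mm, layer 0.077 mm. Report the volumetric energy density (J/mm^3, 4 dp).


E = 72 / (1758*0.087*0.077) = 6.1137 J/mm^3


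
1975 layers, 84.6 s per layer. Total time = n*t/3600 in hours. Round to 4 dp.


t = 1975 * 84.6 / 3600 = 46.4125 hrs


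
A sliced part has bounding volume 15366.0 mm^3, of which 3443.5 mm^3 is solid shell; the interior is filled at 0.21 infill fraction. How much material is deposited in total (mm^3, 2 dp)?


V_infill = (15366.0 - 3443.5) * 0.21 = 2503.73
V_total = 3443.5 + 2503.73 = 5947.23 mm^3


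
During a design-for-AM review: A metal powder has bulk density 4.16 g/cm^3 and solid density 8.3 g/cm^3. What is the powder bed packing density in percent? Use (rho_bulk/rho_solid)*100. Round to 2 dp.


Packing = (4.16/8.3)*100 = 50.12 %


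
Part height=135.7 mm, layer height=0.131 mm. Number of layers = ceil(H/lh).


Layers = ceil(135.7/0.131) = 1036


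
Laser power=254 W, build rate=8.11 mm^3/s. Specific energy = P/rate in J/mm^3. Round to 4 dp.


SE = 254 / 8.11 = 31.3194 J/mm^3


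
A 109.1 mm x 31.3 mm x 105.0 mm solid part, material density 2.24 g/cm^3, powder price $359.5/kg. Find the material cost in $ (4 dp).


V = 109.1 * 31.3 * 105.0 = 358557.15 mm^3 = 358.55715 cm^3
Mass = 358.55715 * 2.24 / 1000 = 0.80316802 kg
Cost = 0.80316802 * 359.5 = 288.7389 $


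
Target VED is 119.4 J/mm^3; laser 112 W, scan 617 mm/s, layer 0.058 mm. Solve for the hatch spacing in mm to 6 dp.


h = 112 / (119.4*617*0.058) = 0.026212 mm


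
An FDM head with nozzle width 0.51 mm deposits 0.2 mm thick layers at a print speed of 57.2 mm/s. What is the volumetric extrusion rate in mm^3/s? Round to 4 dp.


Rate = 0.51 * 0.2 * 57.2 = 5.8344 mm^3/s


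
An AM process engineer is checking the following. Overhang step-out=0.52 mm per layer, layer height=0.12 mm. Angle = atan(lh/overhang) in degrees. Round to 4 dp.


angle = atan(0.12/0.52) = 12.9946 degrees


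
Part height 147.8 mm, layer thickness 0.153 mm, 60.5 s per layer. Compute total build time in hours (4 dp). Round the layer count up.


Layers = ceil(147.8/0.153) = 967
t = 967 * 60.5 / 3600 = 16.251 hrs


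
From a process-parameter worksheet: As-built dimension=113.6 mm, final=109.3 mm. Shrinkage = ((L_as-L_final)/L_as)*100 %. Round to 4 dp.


Shrinkage = ((113.6-109.3)/113.6)*100 = 3.7852 %


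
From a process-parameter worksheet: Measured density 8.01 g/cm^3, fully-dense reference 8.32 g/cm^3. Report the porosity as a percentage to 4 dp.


Porosity = (1-8.01/8.32)*100 = 3.726 %


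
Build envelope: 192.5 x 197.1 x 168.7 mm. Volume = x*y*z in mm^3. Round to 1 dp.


V = 192.5 * 197.1 * 168.7 = 6400773.2 mm^3


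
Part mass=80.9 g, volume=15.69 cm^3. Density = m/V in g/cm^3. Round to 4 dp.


rho = 80.9 / 15.69 = 5.1562 g/cm^3


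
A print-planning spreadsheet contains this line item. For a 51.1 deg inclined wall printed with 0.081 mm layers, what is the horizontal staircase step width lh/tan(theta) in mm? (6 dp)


step = 0.081 / tan(51.1) = 0.065359 mm


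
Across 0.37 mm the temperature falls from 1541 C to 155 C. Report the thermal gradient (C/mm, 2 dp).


G = (1541-155)/0.37 = 3745.95 C/mm


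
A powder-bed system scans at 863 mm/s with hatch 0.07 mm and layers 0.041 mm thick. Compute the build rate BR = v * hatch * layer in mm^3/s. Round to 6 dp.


Rate = 863 * 0.07 * 0.041 = 2.47681 mm^3/s


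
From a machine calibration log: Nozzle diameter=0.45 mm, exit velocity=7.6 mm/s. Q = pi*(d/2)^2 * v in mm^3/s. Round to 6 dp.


A = pi*(0.45/2)^2 = 0.15904313 mm^2
Q = 0.15904313 * 7.6 = 1.208728 mm^3/s


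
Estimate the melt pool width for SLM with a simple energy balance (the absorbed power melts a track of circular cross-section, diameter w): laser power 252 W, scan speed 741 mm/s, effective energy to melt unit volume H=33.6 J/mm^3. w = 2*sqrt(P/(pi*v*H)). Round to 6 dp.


w = 2*sqrt(252/(pi*741*33.6)) = 0.113521 mm


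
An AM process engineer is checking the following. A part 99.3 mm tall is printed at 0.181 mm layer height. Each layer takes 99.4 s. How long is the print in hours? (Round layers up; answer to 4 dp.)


Layers = ceil(99.3/0.181) = 549
t = 549 * 99.4 / 3600 = 15.1585 hrs


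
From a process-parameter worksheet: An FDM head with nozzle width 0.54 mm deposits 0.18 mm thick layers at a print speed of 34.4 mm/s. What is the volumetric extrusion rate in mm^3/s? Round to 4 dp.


Rate = 0.54 * 0.18 * 34.4 = 3.3437 mm^3/s


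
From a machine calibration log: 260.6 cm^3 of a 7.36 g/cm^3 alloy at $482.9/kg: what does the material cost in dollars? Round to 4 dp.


Mass = 260.6*7.36/1000 = 1.918016 kg
Cost = 1.918016 * 482.9 = 926.2099 $


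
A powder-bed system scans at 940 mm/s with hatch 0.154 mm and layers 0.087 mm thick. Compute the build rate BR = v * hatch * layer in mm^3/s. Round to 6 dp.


Rate = 940 * 0.154 * 0.087 = 12.59412 mm^3/s


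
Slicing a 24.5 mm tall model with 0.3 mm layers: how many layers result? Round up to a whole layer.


Layers = ceil(24.5/0.3) = 82


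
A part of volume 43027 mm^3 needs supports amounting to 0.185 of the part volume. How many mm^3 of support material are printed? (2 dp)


V_support = 43027 * 0.185 = 7960.0 mm^3


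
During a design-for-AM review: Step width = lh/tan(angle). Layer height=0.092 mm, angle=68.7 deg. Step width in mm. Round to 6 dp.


step = 0.092 / tan(68.7) = 0.035869 mm


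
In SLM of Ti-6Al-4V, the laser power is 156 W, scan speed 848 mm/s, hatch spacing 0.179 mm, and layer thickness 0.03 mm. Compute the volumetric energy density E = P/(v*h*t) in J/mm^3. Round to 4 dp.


E = 156 / (848*0.179*0.03) = 34.2574 J/mm^3


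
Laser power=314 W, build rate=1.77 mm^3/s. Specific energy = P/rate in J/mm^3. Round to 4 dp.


SE = 314 / 1.77 = 177.4011 J/mm^3


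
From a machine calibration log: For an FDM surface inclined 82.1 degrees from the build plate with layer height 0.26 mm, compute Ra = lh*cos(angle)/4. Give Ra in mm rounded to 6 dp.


Ra = 0.26 * cos(82.1) / 4 = 0.008934 mm


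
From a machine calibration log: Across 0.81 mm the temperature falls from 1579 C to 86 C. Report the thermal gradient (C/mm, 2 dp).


G = (1579-86)/0.81 = 1843.21 C/mm


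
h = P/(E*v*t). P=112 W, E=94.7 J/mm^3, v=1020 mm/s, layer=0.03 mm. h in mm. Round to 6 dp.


h = 112 / (94.7*1020*0.03) = 0.03865 mm


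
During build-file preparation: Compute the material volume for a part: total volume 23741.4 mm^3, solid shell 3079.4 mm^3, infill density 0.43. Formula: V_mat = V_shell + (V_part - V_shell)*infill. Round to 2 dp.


V_infill = (23741.4 - 3079.4) * 0.43 = 8884.66
V_total = 3079.4 + 8884.66 = 11964.06 mm^3


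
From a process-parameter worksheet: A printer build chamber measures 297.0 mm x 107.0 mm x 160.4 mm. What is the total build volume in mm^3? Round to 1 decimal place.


V = 297.0 * 107.0 * 160.4 = 5097351.6 mm^3


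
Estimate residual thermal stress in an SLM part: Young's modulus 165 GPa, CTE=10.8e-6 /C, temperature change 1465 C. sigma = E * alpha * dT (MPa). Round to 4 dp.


sigma = 165*1000 * 10.8e-6 * 1465 = 2610.63 MPa


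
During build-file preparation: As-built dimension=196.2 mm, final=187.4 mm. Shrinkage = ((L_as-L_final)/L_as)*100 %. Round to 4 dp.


Shrinkage = ((196.2-187.4)/196.2)*100 = 4.4852 %


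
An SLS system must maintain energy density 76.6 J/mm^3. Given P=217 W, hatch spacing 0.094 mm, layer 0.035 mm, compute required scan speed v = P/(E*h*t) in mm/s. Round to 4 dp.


v = 217 / (76.6*0.094*0.035) = 861.0633 mm/s


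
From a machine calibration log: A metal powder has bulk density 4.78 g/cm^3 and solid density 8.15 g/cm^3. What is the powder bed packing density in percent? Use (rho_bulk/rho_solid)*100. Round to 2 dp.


Packing = (4.78/8.15)*100 = 58.65 %


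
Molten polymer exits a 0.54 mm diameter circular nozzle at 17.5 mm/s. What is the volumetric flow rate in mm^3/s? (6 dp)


A = pi*(0.54/2)^2 = 0.2290221 mm^2
Q = 0.2290221 * 17.5 = 4.007887 mm^3/s


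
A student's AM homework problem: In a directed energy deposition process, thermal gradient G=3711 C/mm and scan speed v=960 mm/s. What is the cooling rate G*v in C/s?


CR = 3711 * 960 = 3562560 C/s


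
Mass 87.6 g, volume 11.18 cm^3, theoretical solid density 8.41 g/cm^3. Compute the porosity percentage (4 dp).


rho_part = 87.6 / 11.18 = 7.83542039 g/cm^3
Porosity = (1 - 7.83542039/8.41)*100 = 6.8321 %


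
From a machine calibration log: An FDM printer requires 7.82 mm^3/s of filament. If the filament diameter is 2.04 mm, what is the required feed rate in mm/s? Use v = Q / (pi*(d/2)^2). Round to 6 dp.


A = pi*(2.04/2)^2 = 3.268513
v = 7.82 / 3.268513 = 2.392525 mm/s


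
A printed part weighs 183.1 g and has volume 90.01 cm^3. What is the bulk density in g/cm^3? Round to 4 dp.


rho = 183.1 / 90.01 = 2.0342 g/cm^3


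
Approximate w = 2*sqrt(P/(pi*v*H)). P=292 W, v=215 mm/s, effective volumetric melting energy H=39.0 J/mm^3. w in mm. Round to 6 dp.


w = 2*sqrt(292/(pi*215*39.0)) = 0.210569 mm


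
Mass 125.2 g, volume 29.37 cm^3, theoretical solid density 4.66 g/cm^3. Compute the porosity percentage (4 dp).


rho_part = 125.2 / 29.37 = 4.26285325 g/cm^3
Porosity = (1 - 4.26285325/4.66)*100 = 8.5225 %


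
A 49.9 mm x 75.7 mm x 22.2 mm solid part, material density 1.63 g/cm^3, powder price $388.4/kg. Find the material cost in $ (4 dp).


V = 49.9 * 75.7 * 22.2 = 83858.946 mm^3 = 83.858946 cm^3
Mass = 83.858946 * 1.63 / 1000 = 0.13669008 kg
Cost = 0.13669008 * 388.4 = 53.0904 $


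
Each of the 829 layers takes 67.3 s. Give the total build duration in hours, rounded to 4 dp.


t = 829 * 67.3 / 3600 = 15.4977 hrs


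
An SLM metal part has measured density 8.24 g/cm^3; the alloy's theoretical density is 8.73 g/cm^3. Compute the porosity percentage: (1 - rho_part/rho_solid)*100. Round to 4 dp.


Porosity = (1-8.24/8.73)*100 = 5.6128 %


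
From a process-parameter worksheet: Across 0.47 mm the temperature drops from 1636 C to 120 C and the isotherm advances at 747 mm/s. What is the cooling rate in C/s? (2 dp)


G = (1636-120)/0.47 = 3225.53191489 C/mm
CR = 3225.53191489 * 747 = 2409472.34 C/s


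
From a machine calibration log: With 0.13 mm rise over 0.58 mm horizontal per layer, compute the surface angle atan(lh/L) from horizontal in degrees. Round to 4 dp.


angle = atan(0.13/0.58) = 12.6334 degrees


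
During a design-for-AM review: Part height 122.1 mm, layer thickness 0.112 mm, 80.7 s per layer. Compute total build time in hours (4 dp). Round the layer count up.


Layers = ceil(122.1/0.112) = 1091
t = 1091 * 80.7 / 3600 = 24.4566 hrs


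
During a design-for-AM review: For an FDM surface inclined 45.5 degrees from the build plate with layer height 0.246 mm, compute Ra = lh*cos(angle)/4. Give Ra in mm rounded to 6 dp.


Ra = 0.246 * cos(45.5) / 4 = 0.043106 mm


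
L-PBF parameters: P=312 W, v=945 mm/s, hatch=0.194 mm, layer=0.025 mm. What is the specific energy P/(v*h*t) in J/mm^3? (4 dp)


Build rate = 945 * 0.194 * 0.025 = 4.58325 mm^3/s
SE = 312 / 4.58325 = 68.074 J/mm^3


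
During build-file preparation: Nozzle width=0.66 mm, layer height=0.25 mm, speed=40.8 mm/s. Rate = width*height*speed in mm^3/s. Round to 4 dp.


Rate = 0.66 * 0.25 * 40.8 = 6.732 mm^3/s


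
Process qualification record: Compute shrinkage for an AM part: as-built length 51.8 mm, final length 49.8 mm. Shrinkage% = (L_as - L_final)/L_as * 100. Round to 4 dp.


Shrinkage = ((51.8-49.8)/51.8)*100 = 3.861 %


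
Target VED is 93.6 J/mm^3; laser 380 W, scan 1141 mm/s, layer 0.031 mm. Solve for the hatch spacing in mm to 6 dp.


h = 380 / (93.6*1141*0.031) = 0.114778 mm


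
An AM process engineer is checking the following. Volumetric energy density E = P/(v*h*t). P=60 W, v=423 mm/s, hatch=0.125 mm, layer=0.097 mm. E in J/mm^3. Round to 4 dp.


E = 60 / (423*0.125*0.097) = 11.6985 J/mm^3


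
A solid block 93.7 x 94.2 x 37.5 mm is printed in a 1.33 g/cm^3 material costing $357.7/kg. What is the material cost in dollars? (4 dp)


V = 93.7 * 94.2 * 37.5 = 330995.25 mm^3 = 330.99525 cm^3
Mass = 330.99525 * 1.33 / 1000 = 0.44022368 kg
Cost = 0.44022368 * 357.7 = 157.468 $


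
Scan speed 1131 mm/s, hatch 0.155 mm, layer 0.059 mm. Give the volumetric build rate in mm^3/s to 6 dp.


Rate = 1131 * 0.155 * 0.059 = 10.342995 mm^3/s


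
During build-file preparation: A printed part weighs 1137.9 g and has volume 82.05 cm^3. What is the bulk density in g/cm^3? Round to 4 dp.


rho = 1137.9 / 82.05 = 13.8684 g/cm^3


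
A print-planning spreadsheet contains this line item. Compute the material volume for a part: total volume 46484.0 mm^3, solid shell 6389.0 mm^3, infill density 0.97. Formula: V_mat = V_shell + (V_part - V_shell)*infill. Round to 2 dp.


V_infill = (46484.0 - 6389.0) * 0.97 = 38892.15
V_total = 6389.0 + 38892.15 = 45281.15 mm^3


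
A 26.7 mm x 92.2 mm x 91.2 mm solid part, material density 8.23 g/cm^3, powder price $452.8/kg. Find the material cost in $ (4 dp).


V = 26.7 * 92.2 * 91.2 = 224510.688 mm^3 = 224.510688 cm^3
Mass = 224.510688 * 8.23 / 1000 = 1.84772296 kg
Cost = 1.84772296 * 452.8 = 836.649 $


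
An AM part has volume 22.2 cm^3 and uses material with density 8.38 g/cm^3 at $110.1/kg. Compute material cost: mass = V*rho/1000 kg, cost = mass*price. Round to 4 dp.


Mass = 22.2*8.38/1000 = 0.186036 kg
Cost = 0.186036 * 110.1 = 20.4826 $


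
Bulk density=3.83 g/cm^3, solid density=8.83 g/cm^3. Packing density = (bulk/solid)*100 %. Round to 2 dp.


Packing = (3.83/8.83)*100 = 43.37 %


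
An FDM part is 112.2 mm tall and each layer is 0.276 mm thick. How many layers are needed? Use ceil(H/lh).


Layers = ceil(112.2/0.276) = 407


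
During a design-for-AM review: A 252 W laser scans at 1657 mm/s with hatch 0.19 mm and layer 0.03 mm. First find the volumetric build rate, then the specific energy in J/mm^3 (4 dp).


Build rate = 1657 * 0.19 * 0.03 = 9.4449 mm^3/s
SE = 252 / 9.4449 = 26.6811 J/mm^3


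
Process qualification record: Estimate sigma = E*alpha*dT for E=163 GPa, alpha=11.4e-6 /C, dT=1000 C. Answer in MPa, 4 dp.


sigma = 163*1000 * 11.4e-6 * 1000 = 1858.2 MPa


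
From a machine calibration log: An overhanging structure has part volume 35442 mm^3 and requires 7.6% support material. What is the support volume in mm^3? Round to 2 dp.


V_support = 35442 * 0.076 = 2693.59 mm^3


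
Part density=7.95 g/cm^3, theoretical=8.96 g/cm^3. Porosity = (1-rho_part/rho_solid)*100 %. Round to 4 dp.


Porosity = (1-7.95/8.96)*100 = 11.2723 %


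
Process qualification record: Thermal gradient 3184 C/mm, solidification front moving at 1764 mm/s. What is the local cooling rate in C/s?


CR = 3184 * 1764 = 5616576 C/s


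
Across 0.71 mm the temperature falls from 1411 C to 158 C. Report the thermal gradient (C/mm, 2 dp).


G = (1411-158)/0.71 = 1764.79 C/mm


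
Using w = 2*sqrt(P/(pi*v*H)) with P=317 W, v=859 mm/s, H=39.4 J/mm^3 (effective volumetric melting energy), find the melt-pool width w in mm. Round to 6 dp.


w = 2*sqrt(317/(pi*859*39.4)) = 0.109204 mm


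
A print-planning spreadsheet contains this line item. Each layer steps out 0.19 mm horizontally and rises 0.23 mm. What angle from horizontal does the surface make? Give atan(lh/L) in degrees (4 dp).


angle = atan(0.23/0.19) = 50.4403 degrees


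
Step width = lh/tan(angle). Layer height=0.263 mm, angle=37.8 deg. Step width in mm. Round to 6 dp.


step = 0.263 / tan(37.8) = 0.339058 mm


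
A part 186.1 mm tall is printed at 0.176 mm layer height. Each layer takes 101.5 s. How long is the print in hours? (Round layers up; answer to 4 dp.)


Layers = ceil(186.1/0.176) = 1058
t = 1058 * 101.5 / 3600 = 29.8297 hrs


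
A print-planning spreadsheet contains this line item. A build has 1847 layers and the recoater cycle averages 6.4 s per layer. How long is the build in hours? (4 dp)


t = 1847 * 6.4 / 3600 = 3.2836 hrs


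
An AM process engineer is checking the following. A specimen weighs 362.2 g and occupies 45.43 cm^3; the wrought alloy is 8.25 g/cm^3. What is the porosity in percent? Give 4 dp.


rho_part = 362.2 / 45.43 = 7.97270526 g/cm^3
Porosity = (1 - 7.97270526/8.25)*100 = 3.3611 %


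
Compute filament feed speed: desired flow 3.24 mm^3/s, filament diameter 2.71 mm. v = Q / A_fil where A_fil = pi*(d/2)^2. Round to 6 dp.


A = pi*(2.71/2)^2 = 5.768043
v = 3.24 / 5.768043 = 0.561716 mm/s


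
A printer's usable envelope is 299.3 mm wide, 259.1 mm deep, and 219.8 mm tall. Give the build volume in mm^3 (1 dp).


V = 299.3 * 259.1 * 219.8 = 17045188.9 mm^3


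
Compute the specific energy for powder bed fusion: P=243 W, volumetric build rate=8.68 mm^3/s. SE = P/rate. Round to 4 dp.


SE = 243 / 8.68 = 27.9954 J/mm^3


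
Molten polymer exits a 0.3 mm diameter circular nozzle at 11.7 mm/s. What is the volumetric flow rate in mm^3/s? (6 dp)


A = pi*(0.3/2)^2 = 0.07068583 mm^2
Q = 0.07068583 * 11.7 = 0.827024 mm^3/s


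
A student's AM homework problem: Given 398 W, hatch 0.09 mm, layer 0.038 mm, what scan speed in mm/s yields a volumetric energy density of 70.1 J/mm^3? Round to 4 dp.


v = 398 / (70.1*0.09*0.038) = 1660.118 mm/s


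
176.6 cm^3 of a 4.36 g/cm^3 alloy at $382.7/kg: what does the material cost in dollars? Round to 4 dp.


Mass = 176.6*4.36/1000 = 0.769976 kg
Cost = 0.769976 * 382.7 = 294.6698 $


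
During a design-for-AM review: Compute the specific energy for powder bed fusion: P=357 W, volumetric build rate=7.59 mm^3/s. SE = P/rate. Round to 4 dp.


SE = 357 / 7.59 = 47.0356 J/mm^3


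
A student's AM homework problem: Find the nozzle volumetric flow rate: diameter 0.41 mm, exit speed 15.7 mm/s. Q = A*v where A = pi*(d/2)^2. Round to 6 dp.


A = pi*(0.41/2)^2 = 0.13202543 mm^2
Q = 0.13202543 * 15.7 = 2.072799 mm^3/s


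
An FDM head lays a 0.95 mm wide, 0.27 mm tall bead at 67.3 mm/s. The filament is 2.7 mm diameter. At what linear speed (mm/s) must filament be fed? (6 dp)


Q = 0.95 * 0.27 * 67.3 = 17.26245 mm^3/s
A_fil = pi*(2.7/2)^2 = 5.72555261 mm^2
v_feed = 17.26245 / 5.72555261 = 3.014984 mm/s


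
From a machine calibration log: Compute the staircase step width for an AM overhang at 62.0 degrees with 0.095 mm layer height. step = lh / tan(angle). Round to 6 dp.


step = 0.095 / tan(62.0) = 0.050512 mm


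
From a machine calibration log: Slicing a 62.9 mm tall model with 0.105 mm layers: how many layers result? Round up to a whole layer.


Layers = ceil(62.9/0.105) = 600


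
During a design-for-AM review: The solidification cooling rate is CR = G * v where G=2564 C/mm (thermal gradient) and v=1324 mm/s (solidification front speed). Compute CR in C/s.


CR = 2564 * 1324 = 3394736 C/s


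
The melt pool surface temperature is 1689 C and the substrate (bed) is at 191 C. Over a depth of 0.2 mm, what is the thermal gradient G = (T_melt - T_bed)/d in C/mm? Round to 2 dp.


G = (1689-191)/0.2 = 7490.0 C/mm


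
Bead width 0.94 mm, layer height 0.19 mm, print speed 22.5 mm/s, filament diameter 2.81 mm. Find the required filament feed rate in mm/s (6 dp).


Q = 0.94 * 0.19 * 22.5 = 4.0185 mm^3/s
A_fil = pi*(2.81/2)^2 = 6.20158244 mm^2
v_feed = 4.0185 / 6.20158244 = 0.64798 mm/s


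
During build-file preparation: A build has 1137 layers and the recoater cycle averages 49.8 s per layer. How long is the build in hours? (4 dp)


t = 1137 * 49.8 / 3600 = 15.7285 hrs


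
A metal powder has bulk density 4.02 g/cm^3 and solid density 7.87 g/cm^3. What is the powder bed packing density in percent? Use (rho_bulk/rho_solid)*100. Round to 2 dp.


Packing = (4.02/7.87)*100 = 51.08 %


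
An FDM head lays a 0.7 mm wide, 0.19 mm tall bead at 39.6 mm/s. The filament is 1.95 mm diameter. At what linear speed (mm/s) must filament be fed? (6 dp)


Q = 0.7 * 0.19 * 39.6 = 5.2668 mm^3/s
A_fil = pi*(1.95/2)^2 = 2.98647652 mm^2
v_feed = 5.2668 / 2.98647652 = 1.76355 mm/s


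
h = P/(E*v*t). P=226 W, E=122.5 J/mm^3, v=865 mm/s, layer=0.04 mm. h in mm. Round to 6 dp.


h = 226 / (122.5*865*0.04) = 0.053321 mm


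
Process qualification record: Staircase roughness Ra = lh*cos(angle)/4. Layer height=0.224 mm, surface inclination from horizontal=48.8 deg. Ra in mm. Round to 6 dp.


Ra = 0.224 * cos(48.8) / 4 = 0.036887 mm


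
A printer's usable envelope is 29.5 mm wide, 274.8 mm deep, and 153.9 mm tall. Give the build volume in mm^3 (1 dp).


V = 29.5 * 274.8 * 153.9 = 1247605.7 mm^3


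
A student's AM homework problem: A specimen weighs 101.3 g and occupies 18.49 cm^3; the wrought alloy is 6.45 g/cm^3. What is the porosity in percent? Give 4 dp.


rho_part = 101.3 / 18.49 = 5.4786371 g/cm^3
Porosity = (1 - 5.4786371/6.45)*100 = 15.0599 %


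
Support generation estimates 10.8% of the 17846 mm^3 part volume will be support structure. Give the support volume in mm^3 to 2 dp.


V_support = 17846 * 0.108 = 1927.37 mm^3


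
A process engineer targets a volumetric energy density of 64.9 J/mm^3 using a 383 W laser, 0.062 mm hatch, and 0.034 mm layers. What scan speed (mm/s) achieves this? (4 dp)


v = 383 / (64.9*0.062*0.034) = 2799.5193 mm/s


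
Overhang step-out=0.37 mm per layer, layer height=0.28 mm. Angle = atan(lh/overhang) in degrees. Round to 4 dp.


angle = atan(0.28/0.37) = 37.1169 degrees


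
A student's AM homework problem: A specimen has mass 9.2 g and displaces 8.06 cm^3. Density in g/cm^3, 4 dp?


rho = 9.2 / 8.06 = 1.1414 g/cm^3


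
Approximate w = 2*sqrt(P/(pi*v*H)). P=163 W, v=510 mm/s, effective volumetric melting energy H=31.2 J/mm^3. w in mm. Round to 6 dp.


w = 2*sqrt(163/(pi*510*31.2)) = 0.114205 mm


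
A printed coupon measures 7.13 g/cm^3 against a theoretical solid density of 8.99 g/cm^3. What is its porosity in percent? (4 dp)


Porosity = (1-7.13/8.99)*100 = 20.6897 %


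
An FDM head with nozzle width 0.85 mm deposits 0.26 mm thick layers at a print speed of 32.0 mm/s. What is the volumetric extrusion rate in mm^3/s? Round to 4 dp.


Rate = 0.85 * 0.26 * 32.0 = 7.072 mm^3/s


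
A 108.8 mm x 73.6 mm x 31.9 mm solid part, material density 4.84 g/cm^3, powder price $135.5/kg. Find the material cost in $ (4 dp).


V = 108.8 * 73.6 * 31.9 = 255444.992 mm^3 = 255.444992 cm^3
Mass = 255.444992 * 4.84 / 1000 = 1.23635376 kg
Cost = 1.23635376 * 135.5 = 167.5259 $


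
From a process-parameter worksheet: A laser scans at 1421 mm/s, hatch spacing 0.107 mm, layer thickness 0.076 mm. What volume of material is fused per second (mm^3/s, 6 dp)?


Rate = 1421 * 0.107 * 0.076 = 11.555572 mm^3/s


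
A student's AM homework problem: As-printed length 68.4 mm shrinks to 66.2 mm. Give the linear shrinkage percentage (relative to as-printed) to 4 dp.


Shrinkage = ((68.4-66.2)/68.4)*100 = 3.2164 %


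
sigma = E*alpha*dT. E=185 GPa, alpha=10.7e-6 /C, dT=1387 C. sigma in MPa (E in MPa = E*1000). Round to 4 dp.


sigma = 185*1000 * 10.7e-6 * 1387 = 2745.5665 MPa


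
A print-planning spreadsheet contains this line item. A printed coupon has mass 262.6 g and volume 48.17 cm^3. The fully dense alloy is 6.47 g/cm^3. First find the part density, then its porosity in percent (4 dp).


rho_part = 262.6 / 48.17 = 5.45152585 g/cm^3
Porosity = (1 - 5.45152585/6.47)*100 = 15.7415 %


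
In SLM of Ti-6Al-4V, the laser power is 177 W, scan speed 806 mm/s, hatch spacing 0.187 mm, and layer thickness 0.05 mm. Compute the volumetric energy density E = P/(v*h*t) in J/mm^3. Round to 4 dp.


E = 177 / (806*0.187*0.05) = 23.4869 J/mm^3


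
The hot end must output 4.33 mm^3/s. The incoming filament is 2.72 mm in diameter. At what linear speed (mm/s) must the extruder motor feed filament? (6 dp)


A = pi*(2.72/2)^2 = 5.81069
v = 4.33 / 5.81069 = 0.745178 mm/s


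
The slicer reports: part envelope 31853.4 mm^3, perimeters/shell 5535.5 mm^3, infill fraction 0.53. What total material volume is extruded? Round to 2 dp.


V_infill = (31853.4 - 5535.5) * 0.53 = 13948.49
V_total = 5535.5 + 13948.49 = 19483.99 mm^3


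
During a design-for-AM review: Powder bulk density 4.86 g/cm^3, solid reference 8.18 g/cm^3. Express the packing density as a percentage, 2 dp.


Packing = (4.86/8.18)*100 = 59.41 %


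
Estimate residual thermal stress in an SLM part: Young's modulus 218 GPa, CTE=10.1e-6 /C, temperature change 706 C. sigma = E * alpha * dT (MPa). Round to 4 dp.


sigma = 218*1000 * 10.1e-6 * 706 = 1554.4708 MPa


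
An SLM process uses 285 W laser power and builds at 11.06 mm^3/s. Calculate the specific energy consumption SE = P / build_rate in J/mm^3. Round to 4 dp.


SE = 285 / 11.06 = 25.7685 J/mm^3


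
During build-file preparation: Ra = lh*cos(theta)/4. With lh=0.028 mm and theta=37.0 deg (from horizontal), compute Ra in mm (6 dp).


Ra = 0.028 * cos(37.0) / 4 = 0.00559 mm


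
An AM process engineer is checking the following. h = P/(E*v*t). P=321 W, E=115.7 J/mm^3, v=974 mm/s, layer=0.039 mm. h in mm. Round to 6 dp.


h = 321 / (115.7*974*0.039) = 0.073038 mm


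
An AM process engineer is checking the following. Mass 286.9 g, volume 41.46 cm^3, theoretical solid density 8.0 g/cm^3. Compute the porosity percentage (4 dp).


rho_part = 286.9 / 41.46 = 6.91992282 g/cm^3
Porosity = (1 - 6.91992282/8.0)*100 = 13.501 %


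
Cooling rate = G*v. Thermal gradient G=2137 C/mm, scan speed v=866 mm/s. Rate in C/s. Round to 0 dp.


CR = 2137 * 866 = 1850642 C/s


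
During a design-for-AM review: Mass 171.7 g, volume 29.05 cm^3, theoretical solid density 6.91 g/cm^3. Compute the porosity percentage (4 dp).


rho_part = 171.7 / 29.05 = 5.91049914 g/cm^3
Porosity = (1 - 5.91049914/6.91)*100 = 14.4646 %


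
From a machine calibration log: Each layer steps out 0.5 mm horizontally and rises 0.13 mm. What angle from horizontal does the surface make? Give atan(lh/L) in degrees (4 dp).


angle = atan(0.13/0.5) = 14.5742 degrees
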